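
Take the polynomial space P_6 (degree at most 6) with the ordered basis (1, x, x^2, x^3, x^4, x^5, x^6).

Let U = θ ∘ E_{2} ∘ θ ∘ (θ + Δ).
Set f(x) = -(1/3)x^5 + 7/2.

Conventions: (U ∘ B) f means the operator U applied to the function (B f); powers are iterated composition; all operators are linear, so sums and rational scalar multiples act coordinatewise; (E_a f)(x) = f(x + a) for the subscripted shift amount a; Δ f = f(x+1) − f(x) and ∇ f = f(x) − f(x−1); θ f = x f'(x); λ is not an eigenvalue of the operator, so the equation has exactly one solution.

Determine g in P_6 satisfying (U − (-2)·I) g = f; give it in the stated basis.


the result is g(x) = -(1/381)x^5 + (60/1397)x^4 - (12110/40513)x^3 + (118352/121539)x^2 + (62569/364617)x + 7/4

write g with unknown coordinates in the stated basis and equate coefficients in (U − (-2)·I) g = f
solving from the highest basis element down gives g = -(1/381)x^5 + (60/1397)x^4 - (12110/40513)x^3 + (118352/121539)x^2 + (62569/364617)x + 7/4
check: U g = -(125/381)x^5 - (120/1397)x^4 + (24220/40513)x^3 - (236704/121539)x^2 - (125138/364617)x
so U g − (-2)·g = -(1/3)x^5 + 7/2 = f ✓


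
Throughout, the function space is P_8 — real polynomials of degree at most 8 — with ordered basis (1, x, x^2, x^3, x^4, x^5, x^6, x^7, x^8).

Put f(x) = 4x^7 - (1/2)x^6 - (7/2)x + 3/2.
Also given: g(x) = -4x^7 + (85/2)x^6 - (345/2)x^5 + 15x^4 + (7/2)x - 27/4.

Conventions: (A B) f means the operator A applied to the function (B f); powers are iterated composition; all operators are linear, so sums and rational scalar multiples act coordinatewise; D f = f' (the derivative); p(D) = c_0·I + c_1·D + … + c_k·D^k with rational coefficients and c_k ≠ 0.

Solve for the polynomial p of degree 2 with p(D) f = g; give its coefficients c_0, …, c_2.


p(D) = -I + (3/2)·D − D^2, i.e. c_0 = -1, c_1 = 3/2, c_2 = -1

D^0 f = 4x^7 - (1/2)x^6 - (7/2)x + 3/2
D^1 f = 28x^6 - 3x^5 - 7/2
D^2 f = 168x^5 - 15x^4
matching coefficients of g against c_0 f + c_1 Df + … from the top degree down determines the c_i
solution: c_0 = -1, c_1 = 3/2, c_2 = -1


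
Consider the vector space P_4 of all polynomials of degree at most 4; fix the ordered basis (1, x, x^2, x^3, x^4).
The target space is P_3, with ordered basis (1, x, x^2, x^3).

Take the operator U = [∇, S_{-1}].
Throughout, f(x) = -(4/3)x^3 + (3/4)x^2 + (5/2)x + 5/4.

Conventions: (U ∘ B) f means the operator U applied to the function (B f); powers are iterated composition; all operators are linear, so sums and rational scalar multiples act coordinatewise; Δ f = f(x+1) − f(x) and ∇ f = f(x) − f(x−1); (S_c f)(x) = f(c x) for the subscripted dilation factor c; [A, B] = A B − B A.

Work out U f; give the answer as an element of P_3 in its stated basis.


S_{-1} f = (4/3)x^3 + (3/4)x^2 - (5/2)x + 5/4
∇ S_{-1} f = 4x^2 - (5/2)x - 23/12
∇ f = -4x^2 + (11/2)x + 5/12
S_{-1} ∇ f = -4x^2 - (11/2)x + 5/12
[∇, S_{-1}] f = 8x^2 + 3x - 7/3

the result is g(x) = 8x^2 + 3x - 7/3


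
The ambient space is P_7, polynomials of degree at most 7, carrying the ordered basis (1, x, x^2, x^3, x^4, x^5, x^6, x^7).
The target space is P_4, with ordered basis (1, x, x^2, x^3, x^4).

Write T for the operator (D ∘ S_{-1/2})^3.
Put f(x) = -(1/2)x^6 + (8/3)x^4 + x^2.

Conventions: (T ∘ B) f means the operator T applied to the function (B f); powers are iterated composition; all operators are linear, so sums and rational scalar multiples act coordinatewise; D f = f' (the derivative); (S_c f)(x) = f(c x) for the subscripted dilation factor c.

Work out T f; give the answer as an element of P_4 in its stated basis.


S_{-1/2} f = -(1/128)x^6 + (1/6)x^4 + (1/4)x^2
D S_{-1/2} f = -(3/64)x^5 + (2/3)x^3 + (1/2)x
S_{-1/2} (D ∘ S_{-1/2}) f = (3/2048)x^5 - (1/12)x^3 - (1/4)x
D S_{-1/2} (D ∘ S_{-1/2}) f = (15/2048)x^4 - (1/4)x^2 - 1/4
S_{-1/2} (D ∘ S_{-1/2}) (D ∘ S_{-1/2}) f = (15/32768)x^4 - (1/16)x^2 - 1/4
D S_{-1/2} (D ∘ S_{-1/2}) (D ∘ S_{-1/2}) f = (15/8192)x^3 - (1/8)x

the result is g(x) = (15/8192)x^3 - (1/8)x


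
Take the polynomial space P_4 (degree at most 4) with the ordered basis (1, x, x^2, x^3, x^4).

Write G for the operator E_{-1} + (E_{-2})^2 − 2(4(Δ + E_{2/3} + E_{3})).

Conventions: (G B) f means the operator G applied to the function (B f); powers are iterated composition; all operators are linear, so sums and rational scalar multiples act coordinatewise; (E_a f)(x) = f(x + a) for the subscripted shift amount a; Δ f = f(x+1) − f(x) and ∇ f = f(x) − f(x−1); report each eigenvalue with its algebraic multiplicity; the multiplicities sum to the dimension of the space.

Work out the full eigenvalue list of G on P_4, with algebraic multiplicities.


λ = -14 (multiplicity 5)

image of 1: -14
image of x: -14x - 127/3
image of x^2: -14x^2 - (254/3)x - 599/9
image of x^3: -14x^3 - 127x^2 - (599/3)x - 7867/27
image of x^4: -14x^4 - (508/3)x^3 - (1198/3)x^2 - (31468/27)x - 32447/81
the matrix is upper triangular; its diagonal is (-14, -14, -14, -14, -14)
for a triangular matrix the eigenvalues are the diagonal entries, with algebraic multiplicity their repetition count


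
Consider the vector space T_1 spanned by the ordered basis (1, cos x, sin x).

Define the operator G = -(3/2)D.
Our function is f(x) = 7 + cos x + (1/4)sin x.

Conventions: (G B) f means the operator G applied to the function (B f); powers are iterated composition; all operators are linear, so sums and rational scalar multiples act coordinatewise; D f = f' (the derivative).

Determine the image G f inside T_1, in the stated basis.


the image equals g(x) = -(3/8)cos x + (3/2)sin x

D f = (1/4)cos x - sin x
(-(3/2)D) f = -(3/8)cos x + (3/2)sin x


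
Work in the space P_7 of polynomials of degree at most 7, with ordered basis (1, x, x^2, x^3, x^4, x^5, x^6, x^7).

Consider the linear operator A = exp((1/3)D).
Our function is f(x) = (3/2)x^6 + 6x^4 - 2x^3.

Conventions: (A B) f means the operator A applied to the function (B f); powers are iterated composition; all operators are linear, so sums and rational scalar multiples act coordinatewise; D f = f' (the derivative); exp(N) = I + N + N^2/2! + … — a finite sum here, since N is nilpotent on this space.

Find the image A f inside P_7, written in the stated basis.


order-1 term: 3x^5 + 8x^3 - 2x^2
order-2 term: (5/2)x^4 + 4x^2 - (2/3)x
order-3 term: (10/9)x^3 + (8/9)x - 2/27
order-4 term: (5/18)x^2 + 2/27
order-5 term: (1/27)x
order-6 term: 1/486
the series for exp((1/3)D) f terminates at order 6
exp((1/3)D) f = (3/2)x^6 + 3x^5 + (17/2)x^4 + (64/9)x^3 + (41/18)x^2 + (7/27)x + 1/486

the image equals g(x) = (3/2)x^6 + 3x^5 + (17/2)x^4 + (64/9)x^3 + (41/18)x^2 + (7/27)x + 1/486


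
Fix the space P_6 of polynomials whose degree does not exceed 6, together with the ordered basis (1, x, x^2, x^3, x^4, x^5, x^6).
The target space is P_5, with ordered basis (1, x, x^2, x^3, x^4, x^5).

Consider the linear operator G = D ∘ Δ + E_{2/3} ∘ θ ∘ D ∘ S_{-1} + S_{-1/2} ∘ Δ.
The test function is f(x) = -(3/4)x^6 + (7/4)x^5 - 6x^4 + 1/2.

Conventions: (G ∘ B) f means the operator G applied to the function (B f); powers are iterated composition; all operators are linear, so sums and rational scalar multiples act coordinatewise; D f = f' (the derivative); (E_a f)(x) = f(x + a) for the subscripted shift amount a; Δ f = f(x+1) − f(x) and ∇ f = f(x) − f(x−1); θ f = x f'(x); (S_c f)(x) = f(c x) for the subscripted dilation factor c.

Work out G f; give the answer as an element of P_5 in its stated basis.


Δ f = -(9/2)x^5 - (5/2)x^4 - (43/2)x^3 - (119/4)x^2 - (79/4)x - 5
D Δ f = -(45/2)x^4 - 10x^3 - (129/2)x^2 - (119/2)x - 79/4
S_{-1} f = -(3/4)x^6 - (7/4)x^5 - 6x^4 + 1/2
D S_{-1} f = -(9/2)x^5 - (35/4)x^4 - 24x^3
θ D S_{-1} f = -(45/2)x^5 - 35x^4 - 72x^3
E_{2/3} θ D S_{-1} f = -(45/2)x^5 - 110x^4 - (796/3)x^3 - 304x^2 - (4312/27)x - 2528/81
Δ f = -(9/2)x^5 - (5/2)x^4 - (43/2)x^3 - (119/4)x^2 - (79/4)x - 5
S_{-1/2} Δ f = (9/64)x^5 - (5/32)x^4 + (43/16)x^3 - (119/16)x^2 + (79/8)x - 5
(D ∘ Δ + E_{2/3} ∘ θ ∘ D ∘ S_{-1} + S_{-1/2} ∘ Δ) f = -(1431/64)x^5 - (4245/32)x^4 - (13087/48)x^3 - (6015/16)x^2 - (45215/216)x - 18131/324

the result is g(x) = -(1431/64)x^5 - (4245/32)x^4 - (13087/48)x^3 - (6015/16)x^2 - (45215/216)x - 18131/324


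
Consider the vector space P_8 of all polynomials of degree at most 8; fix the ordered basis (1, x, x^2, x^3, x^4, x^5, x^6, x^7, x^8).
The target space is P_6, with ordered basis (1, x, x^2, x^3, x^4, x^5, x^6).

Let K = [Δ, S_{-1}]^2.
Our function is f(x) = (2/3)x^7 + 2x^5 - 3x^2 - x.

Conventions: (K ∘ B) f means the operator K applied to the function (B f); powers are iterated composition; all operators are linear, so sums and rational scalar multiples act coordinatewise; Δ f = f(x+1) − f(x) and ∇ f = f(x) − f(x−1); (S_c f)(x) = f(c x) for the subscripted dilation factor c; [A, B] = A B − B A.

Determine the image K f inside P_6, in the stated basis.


the image equals g(x) = -112x^5 - (2720/3)x^3 - (2752/3)x + 24

S_{-1} f = -(2/3)x^7 - 2x^5 - 3x^2 + x
Δ S_{-1} f = -(14/3)x^6 - 14x^5 - (100/3)x^4 - (130/3)x^3 - 34x^2 - (62/3)x - 14/3
Δ f = (14/3)x^6 + 14x^5 + (100/3)x^4 + (130/3)x^3 + 34x^2 + (26/3)x - 4/3
S_{-1} Δ f = (14/3)x^6 - 14x^5 + (100/3)x^4 - (130/3)x^3 + 34x^2 - (26/3)x - 4/3
[Δ, S_{-1}] f = -(28/3)x^6 - (200/3)x^4 - 68x^2 - 12x - 10/3
S_{-1} [Δ, S_{-1}] f = -(28/3)x^6 - (200/3)x^4 - 68x^2 + 12x - 10/3
Δ S_{-1} [Δ, S_{-1}] f = -56x^5 - 140x^4 - (1360/3)x^3 - 540x^2 - (1376/3)x - 132
Δ [Δ, S_{-1}] f = -56x^5 - 140x^4 - (1360/3)x^3 - 540x^2 - (1376/3)x - 156
S_{-1} Δ [Δ, S_{-1}] f = 56x^5 - 140x^4 + (1360/3)x^3 - 540x^2 + (1376/3)x - 156
[Δ, S_{-1}] [Δ, S_{-1}] f = -112x^5 - (2720/3)x^3 - (2752/3)x + 24


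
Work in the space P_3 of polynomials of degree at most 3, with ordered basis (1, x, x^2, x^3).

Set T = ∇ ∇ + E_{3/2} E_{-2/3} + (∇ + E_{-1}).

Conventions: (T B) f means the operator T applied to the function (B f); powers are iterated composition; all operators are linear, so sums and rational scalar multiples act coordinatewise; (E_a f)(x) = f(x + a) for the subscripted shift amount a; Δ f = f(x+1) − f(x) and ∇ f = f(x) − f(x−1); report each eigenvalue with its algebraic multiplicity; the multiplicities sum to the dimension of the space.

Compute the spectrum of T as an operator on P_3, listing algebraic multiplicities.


image of 1: 2
image of x: 2x + 5/6
image of x^2: 2x^2 + (5/3)x + 97/36
image of x^3: 2x^3 + (5/2)x^2 + (97/12)x - 1171/216
the matrix is upper triangular; its diagonal is (2, 2, 2, 2)
for a triangular matrix the eigenvalues are the diagonal entries, with algebraic multiplicity their repetition count

λ = 2 (multiplicity 4)


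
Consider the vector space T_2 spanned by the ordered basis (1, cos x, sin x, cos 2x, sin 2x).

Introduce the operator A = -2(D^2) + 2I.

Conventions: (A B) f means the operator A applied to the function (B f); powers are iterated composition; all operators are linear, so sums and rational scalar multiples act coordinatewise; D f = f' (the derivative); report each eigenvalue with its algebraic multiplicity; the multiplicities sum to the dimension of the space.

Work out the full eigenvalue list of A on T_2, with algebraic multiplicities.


image of 1: 2
image of cos x: 4cos x
image of sin x: 4sin x
image of cos 2x: 10cos 2x
image of sin 2x: 10sin 2x
the matrix is diagonal; its diagonal is (2, 4, 4, 10, 10)
for a triangular matrix the eigenvalues are the diagonal entries, with algebraic multiplicity their repetition count

λ = 2 (multiplicity 1), λ = 4 (multiplicity 2), λ = 10 (multiplicity 2)


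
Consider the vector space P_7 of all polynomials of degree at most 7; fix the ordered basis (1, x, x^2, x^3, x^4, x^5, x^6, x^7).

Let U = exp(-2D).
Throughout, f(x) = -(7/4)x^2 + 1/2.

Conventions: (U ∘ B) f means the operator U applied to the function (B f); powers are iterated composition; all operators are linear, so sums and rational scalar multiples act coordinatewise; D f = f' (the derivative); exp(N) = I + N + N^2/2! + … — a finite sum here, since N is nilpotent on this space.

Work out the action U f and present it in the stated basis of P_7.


the image equals g(x) = -(7/4)x^2 + 7x - 13/2

order-1 term: 7x
order-2 term: -7
the series for exp(-2D) f terminates at order 2
exp(-2D) f = -(7/4)x^2 + 7x - 13/2


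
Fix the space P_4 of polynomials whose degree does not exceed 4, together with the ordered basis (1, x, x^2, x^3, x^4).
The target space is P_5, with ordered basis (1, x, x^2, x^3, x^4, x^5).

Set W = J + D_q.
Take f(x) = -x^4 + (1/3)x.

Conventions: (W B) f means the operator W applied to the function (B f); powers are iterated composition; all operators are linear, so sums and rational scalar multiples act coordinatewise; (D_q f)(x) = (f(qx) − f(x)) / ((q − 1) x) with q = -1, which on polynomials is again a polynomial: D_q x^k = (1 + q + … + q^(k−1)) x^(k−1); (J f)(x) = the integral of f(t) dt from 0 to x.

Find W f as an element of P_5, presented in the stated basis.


J f = -(1/5)x^5 + (1/6)x^2
D_q f = 1/3
(J + D_q) f = -(1/5)x^5 + (1/6)x^2 + 1/3

g(x) = -(1/5)x^5 + (1/6)x^2 + 1/3


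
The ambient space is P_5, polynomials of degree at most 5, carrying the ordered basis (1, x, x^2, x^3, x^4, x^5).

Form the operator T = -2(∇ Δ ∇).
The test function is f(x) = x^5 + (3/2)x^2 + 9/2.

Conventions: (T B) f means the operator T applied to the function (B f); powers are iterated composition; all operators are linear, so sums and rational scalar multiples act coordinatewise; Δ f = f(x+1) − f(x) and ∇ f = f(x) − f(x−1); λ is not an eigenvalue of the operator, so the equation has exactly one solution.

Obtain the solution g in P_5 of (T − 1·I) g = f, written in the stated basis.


the image equals g(x) = -x^5 + (237/2)x^2 - 120x + 111/2

write g with unknown coordinates in the stated basis and equate coefficients in (T − 1·I) g = f
solving from the highest basis element down gives g = -x^5 + (237/2)x^2 - 120x + 111/2
check: T g = 120x^2 - 120x + 60
so T g − 1·g = x^5 + (3/2)x^2 + 9/2 = f ✓


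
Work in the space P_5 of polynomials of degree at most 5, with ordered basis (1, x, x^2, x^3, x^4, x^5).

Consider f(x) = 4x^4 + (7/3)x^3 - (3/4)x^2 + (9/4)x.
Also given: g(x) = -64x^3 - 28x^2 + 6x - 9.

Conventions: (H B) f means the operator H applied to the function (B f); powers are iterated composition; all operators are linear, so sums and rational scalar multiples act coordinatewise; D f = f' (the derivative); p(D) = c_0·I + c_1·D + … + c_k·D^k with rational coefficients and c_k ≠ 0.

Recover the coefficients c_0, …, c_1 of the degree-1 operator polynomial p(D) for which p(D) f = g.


D^0 f = 4x^4 + (7/3)x^3 - (3/4)x^2 + (9/4)x
D^1 f = 16x^3 + 7x^2 - (3/2)x + 9/4
matching coefficients of g against c_0 f + c_1 Df + … from the top degree down determines the c_i
solution: c_0 = 0, c_1 = -4

p(D) = -4·D, i.e. c_0 = 0, c_1 = -4


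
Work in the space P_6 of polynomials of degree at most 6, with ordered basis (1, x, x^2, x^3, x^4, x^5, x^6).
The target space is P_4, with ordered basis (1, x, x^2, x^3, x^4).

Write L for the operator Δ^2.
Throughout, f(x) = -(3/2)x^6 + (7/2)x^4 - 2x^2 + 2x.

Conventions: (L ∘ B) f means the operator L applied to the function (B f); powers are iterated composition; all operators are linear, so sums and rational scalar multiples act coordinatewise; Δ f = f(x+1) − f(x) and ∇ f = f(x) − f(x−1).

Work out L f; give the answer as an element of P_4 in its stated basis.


Δ f = -9x^5 - (45/2)x^4 - 16x^3 - (3/2)x^2 + x + 2
Δ Δ f = -45x^4 - 180x^3 - 273x^2 - 186x - 48

the image equals g(x) = -45x^4 - 180x^3 - 273x^2 - 186x - 48


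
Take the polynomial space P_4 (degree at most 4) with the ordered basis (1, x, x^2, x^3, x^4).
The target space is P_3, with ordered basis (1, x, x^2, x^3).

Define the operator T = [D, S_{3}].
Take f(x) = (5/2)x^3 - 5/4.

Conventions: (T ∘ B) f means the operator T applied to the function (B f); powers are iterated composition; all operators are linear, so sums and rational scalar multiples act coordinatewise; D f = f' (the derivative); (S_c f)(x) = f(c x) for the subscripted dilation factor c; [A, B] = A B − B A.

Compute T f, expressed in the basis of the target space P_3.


S_{3} f = (135/2)x^3 - 5/4
D S_{3} f = (405/2)x^2
D f = (15/2)x^2
S_{3} D f = (135/2)x^2
[D, S_{3}] f = 135x^2

g(x) = 135x^2


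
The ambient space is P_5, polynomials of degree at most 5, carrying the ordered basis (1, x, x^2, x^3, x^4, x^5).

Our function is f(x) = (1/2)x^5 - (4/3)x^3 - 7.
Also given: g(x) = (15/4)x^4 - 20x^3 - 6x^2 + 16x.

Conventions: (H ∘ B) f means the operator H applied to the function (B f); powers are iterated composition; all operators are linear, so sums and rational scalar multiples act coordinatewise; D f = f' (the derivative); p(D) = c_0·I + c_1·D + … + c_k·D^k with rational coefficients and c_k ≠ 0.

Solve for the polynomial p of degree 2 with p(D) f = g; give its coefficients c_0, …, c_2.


D^0 f = (1/2)x^5 - (4/3)x^3 - 7
D^1 f = (5/2)x^4 - 4x^2
D^2 f = 10x^3 - 8x
matching coefficients of g against c_0 f + c_1 Df + … from the top degree down determines the c_i
solution: c_0 = 0, c_1 = 3/2, c_2 = -2

c_0 = 0, c_1 = 3/2, c_2 = -2


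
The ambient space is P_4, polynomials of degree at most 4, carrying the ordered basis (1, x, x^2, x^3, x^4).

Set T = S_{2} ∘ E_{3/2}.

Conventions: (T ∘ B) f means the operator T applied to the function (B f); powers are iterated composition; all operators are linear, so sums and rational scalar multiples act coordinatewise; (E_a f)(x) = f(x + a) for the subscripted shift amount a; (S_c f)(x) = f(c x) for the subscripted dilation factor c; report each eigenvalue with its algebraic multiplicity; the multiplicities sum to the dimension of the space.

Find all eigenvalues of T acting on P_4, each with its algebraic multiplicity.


λ = 1 (multiplicity 1), λ = 2 (multiplicity 1), λ = 4 (multiplicity 1), λ = 8 (multiplicity 1), λ = 16 (multiplicity 1)

image of 1: 1
image of x: 2x + 3/2
image of x^2: 4x^2 + 6x + 9/4
image of x^3: 8x^3 + 18x^2 + (27/2)x + 27/8
image of x^4: 16x^4 + 48x^3 + 54x^2 + 27x + 81/16
the matrix is upper triangular; its diagonal is (1, 2, 4, 8, 16)
for a triangular matrix the eigenvalues are the diagonal entries, with algebraic multiplicity their repetition count


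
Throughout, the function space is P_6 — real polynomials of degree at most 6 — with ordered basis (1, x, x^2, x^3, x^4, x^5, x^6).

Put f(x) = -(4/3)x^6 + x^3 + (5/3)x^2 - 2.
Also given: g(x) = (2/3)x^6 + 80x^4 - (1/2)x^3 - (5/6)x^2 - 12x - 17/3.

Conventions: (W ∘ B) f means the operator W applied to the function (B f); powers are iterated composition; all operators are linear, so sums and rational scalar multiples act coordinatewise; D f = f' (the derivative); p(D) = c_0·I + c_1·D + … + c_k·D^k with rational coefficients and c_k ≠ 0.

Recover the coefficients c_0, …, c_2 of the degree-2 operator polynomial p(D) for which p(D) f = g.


c_0 = -1/2, c_1 = 0, c_2 = -2

D^0 f = -(4/3)x^6 + x^3 + (5/3)x^2 - 2
D^1 f = -8x^5 + 3x^2 + (10/3)x
D^2 f = -40x^4 + 6x + 10/3
matching coefficients of g against c_0 f + c_1 Df + … from the top degree down determines the c_i
solution: c_0 = -1/2, c_1 = 0, c_2 = -2


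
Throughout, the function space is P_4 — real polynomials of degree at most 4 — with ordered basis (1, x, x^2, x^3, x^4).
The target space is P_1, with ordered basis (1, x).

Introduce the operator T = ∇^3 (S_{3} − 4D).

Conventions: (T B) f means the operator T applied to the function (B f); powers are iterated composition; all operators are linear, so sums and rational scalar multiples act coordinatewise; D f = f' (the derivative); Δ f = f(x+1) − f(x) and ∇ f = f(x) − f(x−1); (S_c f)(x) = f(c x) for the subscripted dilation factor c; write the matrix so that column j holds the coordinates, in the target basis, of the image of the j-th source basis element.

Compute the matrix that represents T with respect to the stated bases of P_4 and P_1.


the matrix is [[0, 0, 0, 162, -3012]; [0, 0, 0, 0, 1944]] (rows listed top to bottom)

image of 1: 0
image of x: 0
image of x^2: 0
image of x^3: 162
image of x^4: 1944x - 3012
each image's coordinates form column j of the matrix


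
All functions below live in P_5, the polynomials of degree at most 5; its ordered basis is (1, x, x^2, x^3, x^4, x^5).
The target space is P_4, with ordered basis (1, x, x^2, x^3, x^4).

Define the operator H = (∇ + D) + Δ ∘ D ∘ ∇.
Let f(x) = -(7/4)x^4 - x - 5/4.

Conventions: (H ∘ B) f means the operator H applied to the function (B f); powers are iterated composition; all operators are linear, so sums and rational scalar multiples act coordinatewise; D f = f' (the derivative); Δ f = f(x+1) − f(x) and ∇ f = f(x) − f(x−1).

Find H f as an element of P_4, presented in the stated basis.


the image equals g(x) = -14x^3 + (21/2)x^2 - 49x - 1/4

∇ f = -7x^3 + (21/2)x^2 - 7x + 3/4
D f = -7x^3 - 1
(∇ + D) f = -14x^3 + (21/2)x^2 - 7x - 1/4
∇ f = -7x^3 + (21/2)x^2 - 7x + 3/4
D ∇ f = -21x^2 + 21x - 7
Δ D ∇ f = -42x
((∇ + D) + Δ ∘ D ∘ ∇) f = -14x^3 + (21/2)x^2 - 49x - 1/4


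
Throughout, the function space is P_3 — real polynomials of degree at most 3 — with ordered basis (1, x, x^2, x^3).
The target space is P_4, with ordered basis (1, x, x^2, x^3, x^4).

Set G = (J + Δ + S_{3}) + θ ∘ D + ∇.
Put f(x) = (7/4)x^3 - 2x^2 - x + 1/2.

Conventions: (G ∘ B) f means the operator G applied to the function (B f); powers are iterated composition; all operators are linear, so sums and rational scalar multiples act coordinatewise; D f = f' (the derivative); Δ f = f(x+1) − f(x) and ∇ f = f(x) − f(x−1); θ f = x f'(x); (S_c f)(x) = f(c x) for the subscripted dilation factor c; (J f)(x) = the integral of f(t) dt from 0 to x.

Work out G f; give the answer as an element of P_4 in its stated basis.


the image equals g(x) = (7/16)x^4 + (559/12)x^3 + (5/2)x^2 - (29/2)x + 2

J f = (7/16)x^4 - (2/3)x^3 - (1/2)x^2 + (1/2)x
Δ f = (21/4)x^2 + (5/4)x - 5/4
S_{3} f = (189/4)x^3 - 18x^2 - 3x + 1/2
(J + Δ + S_{3}) f = (7/16)x^4 + (559/12)x^3 - (53/4)x^2 - (5/4)x - 3/4
D f = (21/4)x^2 - 4x - 1
θ D f = (21/2)x^2 - 4x
∇ f = (21/4)x^2 - (37/4)x + 11/4
((J + Δ + S_{3}) + θ ∘ D + ∇) f = (7/16)x^4 + (559/12)x^3 + (5/2)x^2 - (29/2)x + 2


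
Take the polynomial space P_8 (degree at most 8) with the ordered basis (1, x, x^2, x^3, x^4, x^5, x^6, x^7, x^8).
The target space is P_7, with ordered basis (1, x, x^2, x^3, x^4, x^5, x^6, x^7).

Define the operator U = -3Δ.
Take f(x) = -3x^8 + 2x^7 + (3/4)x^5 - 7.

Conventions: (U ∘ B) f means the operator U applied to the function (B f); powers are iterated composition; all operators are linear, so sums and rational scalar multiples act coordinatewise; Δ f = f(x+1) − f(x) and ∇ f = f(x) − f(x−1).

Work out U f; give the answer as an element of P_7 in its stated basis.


the image equals g(x) = 72x^7 + 210x^6 + 378x^5 + (1635/4)x^4 + (543/2)x^3 + (207/2)x^2 + (75/4)x + 3/4

Δ f = -24x^7 - 70x^6 - 126x^5 - (545/4)x^4 - (181/2)x^3 - (69/2)x^2 - (25/4)x - 1/4
(-3Δ) f = 72x^7 + 210x^6 + 378x^5 + (1635/4)x^4 + (543/2)x^3 + (207/2)x^2 + (75/4)x + 3/4


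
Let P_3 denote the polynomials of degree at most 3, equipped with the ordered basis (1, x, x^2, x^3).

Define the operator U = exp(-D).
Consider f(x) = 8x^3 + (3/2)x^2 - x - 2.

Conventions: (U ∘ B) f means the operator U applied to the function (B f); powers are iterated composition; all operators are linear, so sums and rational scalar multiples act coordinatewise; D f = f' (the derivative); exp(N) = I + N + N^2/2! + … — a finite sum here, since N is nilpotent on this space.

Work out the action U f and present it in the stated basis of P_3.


the image equals g(x) = 8x^3 - (45/2)x^2 + 20x - 15/2

order-1 term: -24x^2 - 3x + 1
order-2 term: 24x + 3/2
order-3 term: -8
the series for exp(-D) f terminates at order 3
exp(-D) f = 8x^3 - (45/2)x^2 + 20x - 15/2


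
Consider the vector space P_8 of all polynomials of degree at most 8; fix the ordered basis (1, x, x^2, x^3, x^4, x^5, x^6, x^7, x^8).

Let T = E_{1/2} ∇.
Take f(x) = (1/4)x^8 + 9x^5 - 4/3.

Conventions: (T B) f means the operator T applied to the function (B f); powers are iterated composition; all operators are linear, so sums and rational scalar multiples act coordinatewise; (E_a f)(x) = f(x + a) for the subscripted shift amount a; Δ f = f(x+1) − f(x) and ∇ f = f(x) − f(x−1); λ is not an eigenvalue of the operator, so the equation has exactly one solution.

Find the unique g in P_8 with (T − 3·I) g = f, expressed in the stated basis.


write g with unknown coordinates in the stated basis and equate coefficients in (T − 3·I) g = f
solving from the highest basis element down gives g = -(1/12)x^8 - (2/9)x^7 - (14/27)x^6 - (239/54)x^5 - (650/81)x^4 - (22669/1944)x^3 - (7507/486)x^2 - (304217/23328)x - 173827/34992
check: T g = -(2/3)x^7 - (14/9)x^6 - (77/18)x^5 - (650/27)x^4 - (22669/648)x^3 - (7507/162)x^2 - (304217/7776)x - 189379/11664
so T g − 3·g = (1/4)x^8 + 9x^5 - 4/3 = f ✓

g(x) = -(1/12)x^8 - (2/9)x^7 - (14/27)x^6 - (239/54)x^5 - (650/81)x^4 - (22669/1944)x^3 - (7507/486)x^2 - (304217/23328)x - 173827/34992


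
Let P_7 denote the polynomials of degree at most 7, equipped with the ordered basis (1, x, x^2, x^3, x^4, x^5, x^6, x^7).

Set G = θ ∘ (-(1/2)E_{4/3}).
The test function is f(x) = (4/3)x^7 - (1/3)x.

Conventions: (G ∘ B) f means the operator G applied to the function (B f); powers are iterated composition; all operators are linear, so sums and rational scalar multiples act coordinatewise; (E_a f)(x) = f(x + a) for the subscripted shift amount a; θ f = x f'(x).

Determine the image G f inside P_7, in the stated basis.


E_{4/3} f = (4/3)x^7 + (112/9)x^6 + (448/9)x^5 + (8960/81)x^4 + (35840/243)x^3 + (28672/243)x^2 + (113959/2187)x + 62620/6561
(-(1/2)E_{4/3}) f = -(2/3)x^7 - (56/9)x^6 - (224/9)x^5 - (4480/81)x^4 - (17920/243)x^3 - (14336/243)x^2 - (113959/4374)x - 31310/6561
θ (-(1/2)E_{4/3}) f = -(14/3)x^7 - (112/3)x^6 - (1120/9)x^5 - (17920/81)x^4 - (17920/81)x^3 - (28672/243)x^2 - (113959/4374)x

g(x) = -(14/3)x^7 - (112/3)x^6 - (1120/9)x^5 - (17920/81)x^4 - (17920/81)x^3 - (28672/243)x^2 - (113959/4374)x


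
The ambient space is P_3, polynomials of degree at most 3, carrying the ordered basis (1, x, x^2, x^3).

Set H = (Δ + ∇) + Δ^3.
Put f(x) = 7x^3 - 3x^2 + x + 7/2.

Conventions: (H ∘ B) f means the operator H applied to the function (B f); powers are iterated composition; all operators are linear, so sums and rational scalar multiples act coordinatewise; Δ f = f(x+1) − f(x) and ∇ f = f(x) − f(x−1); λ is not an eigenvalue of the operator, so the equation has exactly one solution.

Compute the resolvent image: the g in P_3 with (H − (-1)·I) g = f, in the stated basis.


g(x) = 7x^3 - 45x^2 + 181x - 829/2

write g with unknown coordinates in the stated basis and equate coefficients in (H − (-1)·I) g = f
solving from the highest basis element down gives g = 7x^3 - 45x^2 + 181x - 829/2
check: H g = 42x^2 - 180x + 418
so H g − (-1)·g = 7x^3 - 3x^2 + x + 7/2 = f ✓


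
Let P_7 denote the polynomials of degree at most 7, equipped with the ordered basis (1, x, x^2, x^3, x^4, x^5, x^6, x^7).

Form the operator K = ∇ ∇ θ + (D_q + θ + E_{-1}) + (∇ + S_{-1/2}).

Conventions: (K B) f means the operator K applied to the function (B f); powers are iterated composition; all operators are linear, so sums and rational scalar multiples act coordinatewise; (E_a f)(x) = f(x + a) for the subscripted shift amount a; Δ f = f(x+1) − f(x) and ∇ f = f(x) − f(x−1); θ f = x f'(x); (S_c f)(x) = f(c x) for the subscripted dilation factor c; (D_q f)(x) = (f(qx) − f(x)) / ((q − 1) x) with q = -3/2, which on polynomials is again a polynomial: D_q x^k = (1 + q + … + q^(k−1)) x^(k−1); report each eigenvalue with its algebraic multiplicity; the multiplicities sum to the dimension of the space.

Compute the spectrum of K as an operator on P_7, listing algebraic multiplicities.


λ = 3/2 (multiplicity 1), λ = 2 (multiplicity 1), λ = 13/4 (multiplicity 1), λ = 31/8 (multiplicity 1), λ = 81/16 (multiplicity 1), λ = 191/32 (multiplicity 1), λ = 449/64 (multiplicity 1), λ = 1023/128 (multiplicity 1)

image of 1: 2
image of x: (3/2)x + 1
image of x^2: (13/4)x^2 - (1/2)x + 4
image of x^3: (31/8)x^3 + (7/4)x^2 + 18x - 18
image of x^4: (81/16)x^4 - (13/8)x^3 + 48x^2 - 96x + 56
image of x^5: (191/32)x^5 + (55/16)x^4 + 100x^3 - 300x^2 + 350x - 150
image of x^6: (449/64)x^6 - (133/32)x^5 + 180x^4 - 720x^3 + 1260x^2 - 1080x + 372
image of x^7: (1023/128)x^7 + (463/64)x^6 + 294x^5 - 1470x^4 + 3430x^3 - 4410x^2 + 3038x - 882
the matrix is upper triangular; its diagonal is (2, 3/2, 13/4, 31/8, 81/16, 191/32, 449/64, 1023/128)
for a triangular matrix the eigenvalues are the diagonal entries, with algebraic multiplicity their repetition count


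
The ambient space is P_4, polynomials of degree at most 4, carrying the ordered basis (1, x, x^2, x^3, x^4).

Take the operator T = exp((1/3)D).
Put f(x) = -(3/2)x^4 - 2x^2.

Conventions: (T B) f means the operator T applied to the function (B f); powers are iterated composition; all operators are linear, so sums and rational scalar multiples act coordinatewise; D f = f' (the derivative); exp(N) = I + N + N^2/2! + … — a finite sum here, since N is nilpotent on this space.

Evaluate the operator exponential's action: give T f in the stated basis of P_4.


order-1 term: -2x^3 - (4/3)x
order-2 term: -x^2 - 2/9
order-3 term: -(2/9)x
order-4 term: -1/54
the series for exp((1/3)D) f terminates at order 4
exp((1/3)D) f = -(3/2)x^4 - 2x^3 - 3x^2 - (14/9)x - 13/54

the result is g(x) = -(3/2)x^4 - 2x^3 - 3x^2 - (14/9)x - 13/54


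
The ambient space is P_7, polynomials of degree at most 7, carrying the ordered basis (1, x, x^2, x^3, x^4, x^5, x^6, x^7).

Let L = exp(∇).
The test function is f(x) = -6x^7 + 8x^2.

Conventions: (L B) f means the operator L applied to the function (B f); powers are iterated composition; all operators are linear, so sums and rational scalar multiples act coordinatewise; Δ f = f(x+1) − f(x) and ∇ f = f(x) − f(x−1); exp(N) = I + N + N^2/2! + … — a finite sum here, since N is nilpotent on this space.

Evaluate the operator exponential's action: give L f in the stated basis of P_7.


order-1 term: -42x^6 + 126x^5 - 210x^4 + 210x^3 - 126x^2 + 58x - 14
order-2 term: -126x^5 + 630x^4 - 1470x^3 + 1890x^2 - 1302x + 386
order-3 term: -210x^4 + 1260x^3 - 3150x^2 + 3780x - 1806
order-4 term: -210x^3 + 1260x^2 - 2730x + 2100
order-5 term: -126x^2 + 630x - 840
order-6 term: -42x + 126
order-7 term: -6
the series for exp(∇) f terminates at order 7
exp(∇) f = -6x^7 - 42x^6 + 210x^4 - 210x^3 - 244x^2 + 394x - 54

g(x) = -6x^7 - 42x^6 + 210x^4 - 210x^3 - 244x^2 + 394x - 54


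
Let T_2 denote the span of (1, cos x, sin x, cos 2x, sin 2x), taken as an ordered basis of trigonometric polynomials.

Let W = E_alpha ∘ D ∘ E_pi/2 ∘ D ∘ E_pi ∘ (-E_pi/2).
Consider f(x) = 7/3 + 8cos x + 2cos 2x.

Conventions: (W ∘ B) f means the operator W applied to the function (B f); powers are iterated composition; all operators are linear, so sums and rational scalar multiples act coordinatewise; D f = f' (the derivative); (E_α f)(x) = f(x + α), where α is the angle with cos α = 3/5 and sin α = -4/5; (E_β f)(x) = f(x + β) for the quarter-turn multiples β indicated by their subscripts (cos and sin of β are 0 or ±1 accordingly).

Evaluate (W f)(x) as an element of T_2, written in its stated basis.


E_pi/2 f = 7/3 - 8sin x - 2cos 2x
(-E_pi/2) f = -7/3 + 8sin x + 2cos 2x
E_pi (-E_pi/2) f = -7/3 - 8sin x + 2cos 2x
D E_pi (-E_pi/2) f = -8cos x - 4sin 2x
E_pi/2 D E_pi (-E_pi/2) f = 8sin x + 4sin 2x
D (E_pi/2 ∘ D ∘ E_pi) (-E_pi/2) f = 8cos x + 8cos 2x
E_alpha D (E_pi/2 ∘ D ∘ E_pi) (-E_pi/2) f = (24/5)cos x + (32/5)sin x - (56/25)cos 2x + (192/25)sin 2x

g(x) = (24/5)cos x + (32/5)sin x - (56/25)cos 2x + (192/25)sin 2x


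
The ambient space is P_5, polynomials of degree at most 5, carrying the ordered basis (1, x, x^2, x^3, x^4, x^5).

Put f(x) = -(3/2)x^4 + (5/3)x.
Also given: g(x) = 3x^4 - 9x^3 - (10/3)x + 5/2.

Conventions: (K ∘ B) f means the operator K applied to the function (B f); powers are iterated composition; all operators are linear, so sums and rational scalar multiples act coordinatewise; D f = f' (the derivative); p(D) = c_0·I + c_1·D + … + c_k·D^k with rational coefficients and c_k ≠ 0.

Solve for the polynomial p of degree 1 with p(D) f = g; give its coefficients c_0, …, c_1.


p(D) = -2·I + (3/2)·D, i.e. c_0 = -2, c_1 = 3/2

D^0 f = -(3/2)x^4 + (5/3)x
D^1 f = -6x^3 + 5/3
matching coefficients of g against c_0 f + c_1 Df + … from the top degree down determines the c_i
solution: c_0 = -2, c_1 = 3/2


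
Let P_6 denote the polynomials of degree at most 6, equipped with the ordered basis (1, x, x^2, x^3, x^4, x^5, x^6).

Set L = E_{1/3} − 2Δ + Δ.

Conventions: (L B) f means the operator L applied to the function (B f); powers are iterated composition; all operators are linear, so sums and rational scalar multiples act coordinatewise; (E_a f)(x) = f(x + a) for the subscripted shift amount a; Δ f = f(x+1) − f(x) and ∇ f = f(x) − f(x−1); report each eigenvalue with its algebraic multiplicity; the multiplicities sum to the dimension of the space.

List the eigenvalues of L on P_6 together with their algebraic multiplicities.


λ = 1 (multiplicity 7)

image of 1: 1
image of x: x - 2/3
image of x^2: x^2 - (4/3)x - 8/9
image of x^3: x^3 - 2x^2 - (8/3)x - 26/27
image of x^4: x^4 - (8/3)x^3 - (16/3)x^2 - (104/27)x - 80/81
image of x^5: x^5 - (10/3)x^4 - (80/9)x^3 - (260/27)x^2 - (400/81)x - 242/243
image of x^6: x^6 - 4x^5 - (40/3)x^4 - (520/27)x^3 - (400/27)x^2 - (484/81)x - 728/729
the matrix is upper triangular; its diagonal is (1, 1, 1, 1, 1, 1, 1)
for a triangular matrix the eigenvalues are the diagonal entries, with algebraic multiplicity their repetition count


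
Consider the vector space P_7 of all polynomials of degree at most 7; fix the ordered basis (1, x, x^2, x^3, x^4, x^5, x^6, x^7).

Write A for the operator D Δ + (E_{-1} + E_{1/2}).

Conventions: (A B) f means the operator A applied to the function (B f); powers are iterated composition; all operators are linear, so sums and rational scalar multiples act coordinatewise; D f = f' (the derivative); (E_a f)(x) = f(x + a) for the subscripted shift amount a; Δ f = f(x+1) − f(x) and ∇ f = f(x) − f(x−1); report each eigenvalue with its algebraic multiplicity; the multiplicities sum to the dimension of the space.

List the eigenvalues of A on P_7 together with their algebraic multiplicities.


λ = 2 (multiplicity 8)

image of 1: 2
image of x: 2x - 1/2
image of x^2: 2x^2 - x + 13/4
image of x^3: 2x^3 - (3/2)x^2 + (39/4)x + 17/8
image of x^4: 2x^4 - 2x^3 + (39/2)x^2 + (17/2)x + 81/16
image of x^5: 2x^5 - (5/2)x^4 + (65/2)x^3 + (85/4)x^2 + (405/16)x + 129/32
image of x^6: 2x^6 - 3x^5 + (195/4)x^4 + (85/2)x^3 + (1215/16)x^2 + (387/16)x + 449/64
image of x^7: 2x^7 - (7/2)x^6 + (273/4)x^5 + (595/8)x^4 + (2835/16)x^3 + (2709/32)x^2 + (3143/64)x + 769/128
the matrix is upper triangular; its diagonal is (2, 2, 2, 2, 2, 2, 2, 2)
for a triangular matrix the eigenvalues are the diagonal entries, with algebraic multiplicity their repetition count


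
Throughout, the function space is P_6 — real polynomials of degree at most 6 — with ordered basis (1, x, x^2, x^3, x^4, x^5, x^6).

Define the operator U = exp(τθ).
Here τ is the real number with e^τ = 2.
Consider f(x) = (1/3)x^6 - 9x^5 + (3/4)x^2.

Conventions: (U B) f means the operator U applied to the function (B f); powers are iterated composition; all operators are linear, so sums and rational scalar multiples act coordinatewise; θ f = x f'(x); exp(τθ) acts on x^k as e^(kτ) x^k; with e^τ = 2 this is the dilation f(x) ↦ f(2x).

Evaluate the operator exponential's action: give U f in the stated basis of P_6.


the result is g(x) = (64/3)x^6 - 288x^5 + 3x^2

exp(τθ) x^k = e^(kτ) x^k; with e^τ = 2 this sends x^k to 2^k x^k
x^2 ↦ 4 x^2
x^5 ↦ 32 x^5
x^6 ↦ 64 x^6
applying this coordinatewise to f: exp(τθ) f = (64/3)x^6 - 288x^5 + 3x^2


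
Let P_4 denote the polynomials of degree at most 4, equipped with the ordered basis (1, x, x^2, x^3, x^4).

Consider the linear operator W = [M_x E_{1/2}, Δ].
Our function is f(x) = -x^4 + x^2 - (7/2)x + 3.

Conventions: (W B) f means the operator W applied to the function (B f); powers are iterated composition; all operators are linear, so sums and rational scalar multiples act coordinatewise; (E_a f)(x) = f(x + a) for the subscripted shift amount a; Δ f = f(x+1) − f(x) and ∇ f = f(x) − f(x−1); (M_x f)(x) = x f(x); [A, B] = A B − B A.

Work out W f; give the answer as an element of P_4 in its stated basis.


Δ f = -4x^3 - 6x^2 - 2x - 7/2
E_{1/2} Δ f = -4x^3 - 12x^2 - 11x - 13/2
M_x E_{1/2} Δ f = -4x^4 - 12x^3 - 11x^2 - (13/2)x
E_{1/2} f = -x^4 - 2x^3 - (1/2)x^2 - 3x + 23/16
M_x E_{1/2} f = -x^5 - 2x^4 - (1/2)x^3 - 3x^2 + (23/16)x
Δ (M_x E_{1/2}) f = -5x^4 - 18x^3 - (47/2)x^2 - (41/2)x - 81/16
[M_x E_{1/2}, Δ] f = x^4 + 6x^3 + (25/2)x^2 + 14x + 81/16

g(x) = x^4 + 6x^3 + (25/2)x^2 + 14x + 81/16


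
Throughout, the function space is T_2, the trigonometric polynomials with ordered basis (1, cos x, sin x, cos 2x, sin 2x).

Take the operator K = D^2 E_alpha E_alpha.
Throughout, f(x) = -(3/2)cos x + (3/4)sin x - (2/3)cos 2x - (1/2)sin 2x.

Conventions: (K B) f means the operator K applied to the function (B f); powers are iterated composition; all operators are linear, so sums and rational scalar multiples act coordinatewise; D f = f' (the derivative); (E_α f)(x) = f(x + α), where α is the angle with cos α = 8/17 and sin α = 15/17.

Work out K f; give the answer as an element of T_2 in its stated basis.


E_alpha f = -(3/68)cos x + (57/34)sin x - (38/867)cos 2x + (481/578)sin 2x
E_alpha E_alpha f = (843/578)cos x + (957/1156)sin x + (179278/250563)cos 2x - (71361/167042)sin 2x
D (E_alpha E_alpha) f = (957/1156)cos x - (843/578)sin x - (71361/83521)cos 2x - (358556/250563)sin 2x
D D (E_alpha E_alpha) f = -(843/578)cos x - (957/1156)sin x - (717112/250563)cos 2x + (142722/83521)sin 2x

the image equals g(x) = -(843/578)cos x - (957/1156)sin x - (717112/250563)cos 2x + (142722/83521)sin 2x


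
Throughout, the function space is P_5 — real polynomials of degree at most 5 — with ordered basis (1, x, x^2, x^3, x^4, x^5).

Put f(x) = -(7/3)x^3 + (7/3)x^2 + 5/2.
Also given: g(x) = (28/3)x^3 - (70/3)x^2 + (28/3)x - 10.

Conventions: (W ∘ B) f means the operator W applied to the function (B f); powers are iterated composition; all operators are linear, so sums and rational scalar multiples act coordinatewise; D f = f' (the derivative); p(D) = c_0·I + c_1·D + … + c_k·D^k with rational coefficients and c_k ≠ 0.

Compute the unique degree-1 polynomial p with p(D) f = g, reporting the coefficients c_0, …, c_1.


D^0 f = -(7/3)x^3 + (7/3)x^2 + 5/2
D^1 f = -7x^2 + (14/3)x
matching coefficients of g against c_0 f + c_1 Df + … from the top degree down determines the c_i
solution: c_0 = -4, c_1 = 2

c_0 = -4, c_1 = 2


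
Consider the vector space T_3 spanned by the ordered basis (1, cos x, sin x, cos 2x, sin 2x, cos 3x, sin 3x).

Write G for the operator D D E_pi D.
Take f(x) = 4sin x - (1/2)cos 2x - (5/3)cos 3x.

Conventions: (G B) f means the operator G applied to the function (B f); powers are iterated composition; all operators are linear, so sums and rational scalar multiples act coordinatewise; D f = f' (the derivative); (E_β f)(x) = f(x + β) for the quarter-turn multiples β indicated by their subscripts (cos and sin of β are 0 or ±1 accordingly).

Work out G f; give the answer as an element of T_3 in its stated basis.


the result is g(x) = 4cos x - 4sin 2x + 45sin 3x

D f = 4cos x + sin 2x + 5sin 3x
E_pi D f = -4cos x + sin 2x - 5sin 3x
D E_pi D f = 4sin x + 2cos 2x - 15cos 3x
D (D E_pi D) f = 4cos x - 4sin 2x + 45sin 3x


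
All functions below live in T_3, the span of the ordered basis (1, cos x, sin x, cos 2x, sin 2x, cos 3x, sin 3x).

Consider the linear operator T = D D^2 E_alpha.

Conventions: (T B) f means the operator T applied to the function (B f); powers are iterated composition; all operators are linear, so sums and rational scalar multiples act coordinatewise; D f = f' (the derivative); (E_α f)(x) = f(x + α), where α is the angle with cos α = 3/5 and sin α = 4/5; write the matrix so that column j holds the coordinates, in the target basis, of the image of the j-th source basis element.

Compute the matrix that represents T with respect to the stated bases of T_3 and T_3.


image of 1: 0
image of cos x: (4/5)cos x + (3/5)sin x
image of sin x: -(3/5)cos x + (4/5)sin x
image of cos 2x: (192/25)cos 2x - (56/25)sin 2x
image of sin 2x: (56/25)cos 2x + (192/25)sin 2x
image of cos 3x: (1188/125)cos 3x - (3159/125)sin 3x
image of sin 3x: (3159/125)cos 3x + (1188/125)sin 3x
each image's coordinates form column j of the matrix

the matrix is [[0, 0, 0, 0, 0, 0, 0]; [0, 4/5, -3/5, 0, 0, 0, 0]; [0, 3/5, 4/5, 0, 0, 0, 0]; [0, 0, 0, 192/25, 56/25, 0, 0]; [0, 0, 0, -56/25, 192/25, 0, 0]; [0, 0, 0, 0, 0, 1188/125, 3159/125]; [0, 0, 0, 0, 0, -3159/125, 1188/125]] (rows listed top to bottom)
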